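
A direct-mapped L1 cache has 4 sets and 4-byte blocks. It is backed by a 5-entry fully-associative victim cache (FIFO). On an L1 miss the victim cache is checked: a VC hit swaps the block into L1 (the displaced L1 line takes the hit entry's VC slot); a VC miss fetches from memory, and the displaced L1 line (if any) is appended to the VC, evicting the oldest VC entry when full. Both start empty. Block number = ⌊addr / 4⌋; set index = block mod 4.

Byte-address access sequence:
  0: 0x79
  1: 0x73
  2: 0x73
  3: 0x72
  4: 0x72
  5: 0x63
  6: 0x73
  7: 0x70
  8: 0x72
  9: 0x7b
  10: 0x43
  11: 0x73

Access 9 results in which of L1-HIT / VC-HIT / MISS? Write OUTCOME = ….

#0 0x79→b30/s2 MISS; vc=[]
#1 0x73→b28/s0 MISS; vc=[]
#2 0x73→b28/s0 L1-HIT; vc=[]
#3 0x72→b28/s0 L1-HIT; vc=[]
#4 0x72→b28/s0 L1-HIT; vc=[]
#5 0x63→b24/s0 MISS; vc=[28]
#6 0x73→b28/s0 VC-HIT; vc=[24]
#7 0x70→b28/s0 L1-HIT; vc=[24]
#8 0x72→b28/s0 L1-HIT; vc=[24]
#9 0x7b→b30/s2 L1-HIT; vc=[24]
#10 0x43→b16/s0 MISS; vc=[24,28]
#11 0x73→b28/s0 VC-HIT; vc=[24,16]

OUTCOME = L1-HIT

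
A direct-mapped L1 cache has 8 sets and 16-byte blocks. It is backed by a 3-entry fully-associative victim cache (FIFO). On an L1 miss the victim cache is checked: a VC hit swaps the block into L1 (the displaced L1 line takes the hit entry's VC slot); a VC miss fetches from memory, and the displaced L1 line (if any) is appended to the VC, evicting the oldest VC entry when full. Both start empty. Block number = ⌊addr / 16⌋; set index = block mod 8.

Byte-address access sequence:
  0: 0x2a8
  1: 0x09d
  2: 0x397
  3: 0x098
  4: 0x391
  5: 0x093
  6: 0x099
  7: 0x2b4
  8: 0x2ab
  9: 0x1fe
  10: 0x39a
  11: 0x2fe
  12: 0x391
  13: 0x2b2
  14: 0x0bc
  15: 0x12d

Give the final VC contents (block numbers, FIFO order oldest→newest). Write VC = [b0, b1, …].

#0 0x2a8→b42/s2 MISS; vc=[]
#1 0x9d→b9/s1 MISS; vc=[]
#2 0x397→b57/s1 MISS; vc=[9]
#3 0x98→b9/s1 VC-HIT; vc=[57]
#4 0x391→b57/s1 VC-HIT; vc=[9]
#5 0x93→b9/s1 VC-HIT; vc=[57]
#6 0x99→b9/s1 L1-HIT; vc=[57]
#7 0x2b4→b43/s3 MISS; vc=[57]
#8 0x2ab→b42/s2 L1-HIT; vc=[57]
#9 0x1fe→b31/s7 MISS; vc=[57]
#10 0x39a→b57/s1 VC-HIT; vc=[9]
#11 0x2fe→b47/s7 MISS; vc=[9,31]
#12 0x391→b57/s1 L1-HIT; vc=[9,31]
#13 0x2b2→b43/s3 L1-HIT; vc=[9,31]
#14 0xbc→b11/s3 MISS; vc=[9,31,43]
#15 0x12d→b18/s2 MISS; vc=[31,43,42]

VC = [31, 43, 42]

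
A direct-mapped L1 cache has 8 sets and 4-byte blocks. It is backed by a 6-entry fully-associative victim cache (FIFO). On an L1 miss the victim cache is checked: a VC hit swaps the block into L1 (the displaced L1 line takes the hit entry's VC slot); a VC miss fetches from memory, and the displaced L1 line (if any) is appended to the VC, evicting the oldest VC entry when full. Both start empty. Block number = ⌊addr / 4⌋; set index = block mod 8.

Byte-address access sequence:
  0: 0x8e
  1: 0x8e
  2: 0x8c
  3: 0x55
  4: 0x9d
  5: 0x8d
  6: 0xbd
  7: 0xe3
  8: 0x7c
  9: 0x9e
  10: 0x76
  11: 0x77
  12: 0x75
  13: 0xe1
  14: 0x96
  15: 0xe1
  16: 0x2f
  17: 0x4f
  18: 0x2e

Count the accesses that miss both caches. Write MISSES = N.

0: 0x8e (blk 35, set 3) → MISS  vc=[]
1: 0x8e (blk 35, set 3) → L1-HIT  vc=[]
2: 0x8c (blk 35, set 3) → L1-HIT  vc=[]
3: 0x55 (blk 21, set 5) → MISS  vc=[]
4: 0x9d (blk 39, set 7) → MISS  vc=[]
5: 0x8d (blk 35, set 3) → L1-HIT  vc=[]
6: 0xbd (blk 47, set 7) → MISS  vc=[39]
7: 0xe3 (blk 56, set 0) → MISS  vc=[39]
8: 0x7c (blk 31, set 7) → MISS  vc=[39, 47]
9: 0x9e (blk 39, set 7) → VC-HIT  vc=[31, 47]
10: 0x76 (blk 29, set 5) → MISS  vc=[31, 47, 21]
11: 0x77 (blk 29, set 5) → L1-HIT  vc=[31, 47, 21]
12: 0x75 (blk 29, set 5) → L1-HIT  vc=[31, 47, 21]
13: 0xe1 (blk 56, set 0) → L1-HIT  vc=[31, 47, 21]
14: 0x96 (blk 37, set 5) → MISS  vc=[31, 47, 21, 29]
15: 0xe1 (blk 56, set 0) → L1-HIT  vc=[31, 47, 21, 29]
16: 0x2f (blk 11, set 3) → MISS  vc=[31, 47, 21, 29, 35]
17: 0x4f (blk 19, set 3) → MISS  vc=[31, 47, 21, 29, 35, 11]
18: 0x2e (blk 11, set 3) → VC-HIT  vc=[31, 47, 21, 29, 35, 19]

MISSES = 10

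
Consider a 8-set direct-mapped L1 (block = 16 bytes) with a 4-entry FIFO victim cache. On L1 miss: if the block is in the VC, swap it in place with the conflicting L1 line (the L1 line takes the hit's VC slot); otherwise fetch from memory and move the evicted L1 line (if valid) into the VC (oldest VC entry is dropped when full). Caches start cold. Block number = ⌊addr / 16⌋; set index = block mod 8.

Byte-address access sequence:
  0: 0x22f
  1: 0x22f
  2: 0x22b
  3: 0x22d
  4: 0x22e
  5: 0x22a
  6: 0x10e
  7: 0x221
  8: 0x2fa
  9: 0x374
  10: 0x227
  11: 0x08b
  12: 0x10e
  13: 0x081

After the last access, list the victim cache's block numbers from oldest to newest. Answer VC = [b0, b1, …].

VC = [47, 16]

#0 0x22f→b34/s2 MISS; vc=[]
#1 0x22f→b34/s2 L1-HIT; vc=[]
#2 0x22b→b34/s2 L1-HIT; vc=[]
#3 0x22d→b34/s2 L1-HIT; vc=[]
#4 0x22e→b34/s2 L1-HIT; vc=[]
#5 0x22a→b34/s2 L1-HIT; vc=[]
#6 0x10e→b16/s0 MISS; vc=[]
#7 0x221→b34/s2 L1-HIT; vc=[]
#8 0x2fa→b47/s7 MISS; vc=[]
#9 0x374→b55/s7 MISS; vc=[47]
#10 0x227→b34/s2 L1-HIT; vc=[47]
#11 0x8b→b8/s0 MISS; vc=[47,16]
#12 0x10e→b16/s0 VC-HIT; vc=[47,8]
#13 0x81→b8/s0 VC-HIT; vc=[47,16]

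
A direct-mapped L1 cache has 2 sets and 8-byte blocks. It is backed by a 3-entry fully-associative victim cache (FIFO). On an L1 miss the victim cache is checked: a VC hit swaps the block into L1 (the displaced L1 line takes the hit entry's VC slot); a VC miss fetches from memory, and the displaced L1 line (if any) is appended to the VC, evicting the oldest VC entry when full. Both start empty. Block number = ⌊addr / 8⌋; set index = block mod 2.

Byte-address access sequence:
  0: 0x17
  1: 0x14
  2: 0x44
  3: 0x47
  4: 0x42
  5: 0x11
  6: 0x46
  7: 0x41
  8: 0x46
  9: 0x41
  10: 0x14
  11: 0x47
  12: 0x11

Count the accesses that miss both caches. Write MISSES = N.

MISSES = 2

0: 0x17 (blk 2, set 0) → MISS  vc=[]
1: 0x14 (blk 2, set 0) → L1-HIT  vc=[]
2: 0x44 (blk 8, set 0) → MISS  vc=[2]
3: 0x47 (blk 8, set 0) → L1-HIT  vc=[2]
4: 0x42 (blk 8, set 0) → L1-HIT  vc=[2]
5: 0x11 (blk 2, set 0) → VC-HIT  vc=[8]
6: 0x46 (blk 8, set 0) → VC-HIT  vc=[2]
7: 0x41 (blk 8, set 0) → L1-HIT  vc=[2]
8: 0x46 (blk 8, set 0) → L1-HIT  vc=[2]
9: 0x41 (blk 8, set 0) → L1-HIT  vc=[2]
10: 0x14 (blk 2, set 0) → VC-HIT  vc=[8]
11: 0x47 (blk 8, set 0) → VC-HIT  vc=[2]
12: 0x11 (blk 2, set 0) → VC-HIT  vc=[8]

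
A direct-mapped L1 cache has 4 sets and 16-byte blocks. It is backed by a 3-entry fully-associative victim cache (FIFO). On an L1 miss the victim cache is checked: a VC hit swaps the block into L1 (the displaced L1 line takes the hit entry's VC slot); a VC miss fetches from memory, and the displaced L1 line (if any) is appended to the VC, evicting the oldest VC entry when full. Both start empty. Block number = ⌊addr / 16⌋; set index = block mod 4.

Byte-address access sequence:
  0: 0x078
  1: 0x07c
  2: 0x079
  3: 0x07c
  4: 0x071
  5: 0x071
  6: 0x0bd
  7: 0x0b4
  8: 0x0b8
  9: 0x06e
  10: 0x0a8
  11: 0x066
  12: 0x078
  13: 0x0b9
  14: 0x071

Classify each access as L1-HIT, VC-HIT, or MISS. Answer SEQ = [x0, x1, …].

  [0] addr=0x78 blk=7 s=3: MISS | VC []
  [1] addr=0x7c blk=7 s=3: L1-HIT | VC []
  [2] addr=0x79 blk=7 s=3: L1-HIT | VC []
  [3] addr=0x7c blk=7 s=3: L1-HIT | VC []
  [4] addr=0x71 blk=7 s=3: L1-HIT | VC []
  [5] addr=0x71 blk=7 s=3: L1-HIT | VC []
  [6] addr=0xbd blk=11 s=3: MISS | VC [7]
  [7] addr=0xb4 blk=11 s=3: L1-HIT | VC [7]
  [8] addr=0xb8 blk=11 s=3: L1-HIT | VC [7]
  [9] addr=0x6e blk=6 s=2: MISS | VC [7]
  [10] addr=0xa8 blk=10 s=2: MISS | VC [7, 6]
  [11] addr=0x66 blk=6 s=2: VC-HIT | VC [7, 10]
  [12] addr=0x78 blk=7 s=3: VC-HIT | VC [11, 10]
  [13] addr=0xb9 blk=11 s=3: VC-HIT | VC [7, 10]
  [14] addr=0x71 blk=7 s=3: VC-HIT | VC [11, 10]

SEQ = [MISS, L1-HIT, L1-HIT, L1-HIT, L1-HIT, L1-HIT, MISS, L1-HIT, L1-HIT, MISS, MISS, VC-HIT, VC-HIT, VC-HIT, VC-HIT]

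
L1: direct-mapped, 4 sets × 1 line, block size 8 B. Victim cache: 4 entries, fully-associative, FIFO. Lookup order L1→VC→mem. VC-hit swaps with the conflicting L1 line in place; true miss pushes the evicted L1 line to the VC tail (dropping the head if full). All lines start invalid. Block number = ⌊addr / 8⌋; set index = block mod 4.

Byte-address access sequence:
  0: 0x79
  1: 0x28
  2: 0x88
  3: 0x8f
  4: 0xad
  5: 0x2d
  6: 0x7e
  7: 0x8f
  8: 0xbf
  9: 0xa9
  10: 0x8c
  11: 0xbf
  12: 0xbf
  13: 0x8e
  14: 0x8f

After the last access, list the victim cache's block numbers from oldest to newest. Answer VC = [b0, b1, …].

VC = [21, 5, 15]

  [0] addr=0x79 blk=15 s=3: MISS | VC []
  [1] addr=0x28 blk=5 s=1: MISS | VC []
  [2] addr=0x88 blk=17 s=1: MISS | VC [5]
  [3] addr=0x8f blk=17 s=1: L1-HIT | VC [5]
  [4] addr=0xad blk=21 s=1: MISS | VC [5, 17]
  [5] addr=0x2d blk=5 s=1: VC-HIT | VC [21, 17]
  [6] addr=0x7e blk=15 s=3: L1-HIT | VC [21, 17]
  [7] addr=0x8f blk=17 s=1: VC-HIT | VC [21, 5]
  [8] addr=0xbf blk=23 s=3: MISS | VC [21, 5, 15]
  [9] addr=0xa9 blk=21 s=1: VC-HIT | VC [17, 5, 15]
  [10] addr=0x8c blk=17 s=1: VC-HIT | VC [21, 5, 15]
  [11] addr=0xbf blk=23 s=3: L1-HIT | VC [21, 5, 15]
  [12] addr=0xbf blk=23 s=3: L1-HIT | VC [21, 5, 15]
  [13] addr=0x8e blk=17 s=1: L1-HIT | VC [21, 5, 15]
  [14] addr=0x8f blk=17 s=1: L1-HIT | VC [21, 5, 15]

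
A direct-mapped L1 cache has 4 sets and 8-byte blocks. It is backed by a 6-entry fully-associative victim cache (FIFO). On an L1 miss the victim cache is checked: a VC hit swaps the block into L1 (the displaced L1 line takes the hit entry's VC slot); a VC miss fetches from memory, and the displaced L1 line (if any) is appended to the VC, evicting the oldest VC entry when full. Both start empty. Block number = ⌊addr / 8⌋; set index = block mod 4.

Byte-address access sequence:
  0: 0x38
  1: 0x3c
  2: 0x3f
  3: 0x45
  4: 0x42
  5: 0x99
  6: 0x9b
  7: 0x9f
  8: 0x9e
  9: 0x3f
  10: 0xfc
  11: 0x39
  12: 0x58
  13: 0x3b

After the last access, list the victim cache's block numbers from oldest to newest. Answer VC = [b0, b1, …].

VC = [19, 31, 11]

#0 0x38→b7/s3 MISS; vc=[]
#1 0x3c→b7/s3 L1-HIT; vc=[]
#2 0x3f→b7/s3 L1-HIT; vc=[]
#3 0x45→b8/s0 MISS; vc=[]
#4 0x42→b8/s0 L1-HIT; vc=[]
#5 0x99→b19/s3 MISS; vc=[7]
#6 0x9b→b19/s3 L1-HIT; vc=[7]
#7 0x9f→b19/s3 L1-HIT; vc=[7]
#8 0x9e→b19/s3 L1-HIT; vc=[7]
#9 0x3f→b7/s3 VC-HIT; vc=[19]
#10 0xfc→b31/s3 MISS; vc=[19,7]
#11 0x39→b7/s3 VC-HIT; vc=[19,31]
#12 0x58→b11/s3 MISS; vc=[19,31,7]
#13 0x3b→b7/s3 VC-HIT; vc=[19,31,11]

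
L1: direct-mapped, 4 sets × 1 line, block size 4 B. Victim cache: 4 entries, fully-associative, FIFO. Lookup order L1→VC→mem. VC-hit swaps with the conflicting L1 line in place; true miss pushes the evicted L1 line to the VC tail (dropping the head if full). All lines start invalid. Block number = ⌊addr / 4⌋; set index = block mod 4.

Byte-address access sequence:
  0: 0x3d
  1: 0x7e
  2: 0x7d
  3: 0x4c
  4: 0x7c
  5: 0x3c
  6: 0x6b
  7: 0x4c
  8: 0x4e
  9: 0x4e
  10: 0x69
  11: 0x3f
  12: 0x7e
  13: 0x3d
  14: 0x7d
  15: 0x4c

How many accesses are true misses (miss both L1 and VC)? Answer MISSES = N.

MISSES = 4

0: 0x3d (blk 15, set 3) → MISS  vc=[]
1: 0x7e (blk 31, set 3) → MISS  vc=[15]
2: 0x7d (blk 31, set 3) → L1-HIT  vc=[15]
3: 0x4c (blk 19, set 3) → MISS  vc=[15, 31]
4: 0x7c (blk 31, set 3) → VC-HIT  vc=[15, 19]
5: 0x3c (blk 15, set 3) → VC-HIT  vc=[31, 19]
6: 0x6b (blk 26, set 2) → MISS  vc=[31, 19]
7: 0x4c (blk 19, set 3) → VC-HIT  vc=[31, 15]
8: 0x4e (blk 19, set 3) → L1-HIT  vc=[31, 15]
9: 0x4e (blk 19, set 3) → L1-HIT  vc=[31, 15]
10: 0x69 (blk 26, set 2) → L1-HIT  vc=[31, 15]
11: 0x3f (blk 15, set 3) → VC-HIT  vc=[31, 19]
12: 0x7e (blk 31, set 3) → VC-HIT  vc=[15, 19]
13: 0x3d (blk 15, set 3) → VC-HIT  vc=[31, 19]
14: 0x7d (blk 31, set 3) → VC-HIT  vc=[15, 19]
15: 0x4c (blk 19, set 3) → VC-HIT  vc=[15, 31]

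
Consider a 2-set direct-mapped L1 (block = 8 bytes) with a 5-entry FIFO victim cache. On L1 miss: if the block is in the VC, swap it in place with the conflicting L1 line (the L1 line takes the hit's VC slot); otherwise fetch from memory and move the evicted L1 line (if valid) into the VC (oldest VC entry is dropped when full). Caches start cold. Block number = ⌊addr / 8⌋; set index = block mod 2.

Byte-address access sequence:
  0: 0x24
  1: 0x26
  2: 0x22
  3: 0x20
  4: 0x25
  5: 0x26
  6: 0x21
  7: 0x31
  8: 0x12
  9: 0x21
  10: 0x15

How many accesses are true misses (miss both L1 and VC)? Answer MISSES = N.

MISSES = 3

0: 0x24 (blk 4, set 0) → MISS  vc=[]
1: 0x26 (blk 4, set 0) → L1-HIT  vc=[]
2: 0x22 (blk 4, set 0) → L1-HIT  vc=[]
3: 0x20 (blk 4, set 0) → L1-HIT  vc=[]
4: 0x25 (blk 4, set 0) → L1-HIT  vc=[]
5: 0x26 (blk 4, set 0) → L1-HIT  vc=[]
6: 0x21 (blk 4, set 0) → L1-HIT  vc=[]
7: 0x31 (blk 6, set 0) → MISS  vc=[4]
8: 0x12 (blk 2, set 0) → MISS  vc=[4, 6]
9: 0x21 (blk 4, set 0) → VC-HIT  vc=[2, 6]
10: 0x15 (blk 2, set 0) → VC-HIT  vc=[4, 6]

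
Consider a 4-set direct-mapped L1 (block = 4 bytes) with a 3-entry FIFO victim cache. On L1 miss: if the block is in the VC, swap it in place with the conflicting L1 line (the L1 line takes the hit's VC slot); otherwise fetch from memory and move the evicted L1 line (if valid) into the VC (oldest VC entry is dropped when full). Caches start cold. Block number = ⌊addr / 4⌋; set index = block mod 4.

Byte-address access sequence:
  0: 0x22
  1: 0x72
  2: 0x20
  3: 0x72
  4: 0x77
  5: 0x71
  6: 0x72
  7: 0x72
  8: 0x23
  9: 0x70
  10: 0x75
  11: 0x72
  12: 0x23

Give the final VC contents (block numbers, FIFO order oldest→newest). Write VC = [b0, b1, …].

VC = [28]

  [0] addr=0x22 blk=8 s=0: MISS | VC []
  [1] addr=0x72 blk=28 s=0: MISS | VC [8]
  [2] addr=0x20 blk=8 s=0: VC-HIT | VC [28]
  [3] addr=0x72 blk=28 s=0: VC-HIT | VC [8]
  [4] addr=0x77 blk=29 s=1: MISS | VC [8]
  [5] addr=0x71 blk=28 s=0: L1-HIT | VC [8]
  [6] addr=0x72 blk=28 s=0: L1-HIT | VC [8]
  [7] addr=0x72 blk=28 s=0: L1-HIT | VC [8]
  [8] addr=0x23 blk=8 s=0: VC-HIT | VC [28]
  [9] addr=0x70 blk=28 s=0: VC-HIT | VC [8]
  [10] addr=0x75 blk=29 s=1: L1-HIT | VC [8]
  [11] addr=0x72 blk=28 s=0: L1-HIT | VC [8]
  [12] addr=0x23 blk=8 s=0: VC-HIT | VC [28]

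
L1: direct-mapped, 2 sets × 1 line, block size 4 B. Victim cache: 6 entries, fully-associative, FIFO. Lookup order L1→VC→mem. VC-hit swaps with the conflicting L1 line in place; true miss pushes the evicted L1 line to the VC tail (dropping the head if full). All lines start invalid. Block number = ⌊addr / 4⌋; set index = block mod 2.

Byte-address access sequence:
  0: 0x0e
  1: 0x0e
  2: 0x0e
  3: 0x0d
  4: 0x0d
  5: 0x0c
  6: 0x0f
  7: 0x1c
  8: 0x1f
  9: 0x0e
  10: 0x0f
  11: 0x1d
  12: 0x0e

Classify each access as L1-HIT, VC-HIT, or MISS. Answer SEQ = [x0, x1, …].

#0 0xe→b3/s1 MISS; vc=[]
#1 0xe→b3/s1 L1-HIT; vc=[]
#2 0xe→b3/s1 L1-HIT; vc=[]
#3 0xd→b3/s1 L1-HIT; vc=[]
#4 0xd→b3/s1 L1-HIT; vc=[]
#5 0xc→b3/s1 L1-HIT; vc=[]
#6 0xf→b3/s1 L1-HIT; vc=[]
#7 0x1c→b7/s1 MISS; vc=[3]
#8 0x1f→b7/s1 L1-HIT; vc=[3]
#9 0xe→b3/s1 VC-HIT; vc=[7]
#10 0xf→b3/s1 L1-HIT; vc=[7]
#11 0x1d→b7/s1 VC-HIT; vc=[3]
#12 0xe→b3/s1 VC-HIT; vc=[7]

SEQ = [MISS, L1-HIT, L1-HIT, L1-HIT, L1-HIT, L1-HIT, L1-HIT, MISS, L1-HIT, VC-HIT, L1-HIT, VC-HIT, VC-HIT]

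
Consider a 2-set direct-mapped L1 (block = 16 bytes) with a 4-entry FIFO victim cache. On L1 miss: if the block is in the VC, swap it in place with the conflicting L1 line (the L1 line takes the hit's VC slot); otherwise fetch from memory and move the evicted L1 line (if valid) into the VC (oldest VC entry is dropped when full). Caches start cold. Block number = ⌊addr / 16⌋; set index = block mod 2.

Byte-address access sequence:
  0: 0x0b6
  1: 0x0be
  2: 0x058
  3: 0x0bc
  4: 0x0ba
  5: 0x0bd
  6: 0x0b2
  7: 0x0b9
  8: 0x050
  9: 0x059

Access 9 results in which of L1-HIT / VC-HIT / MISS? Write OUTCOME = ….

#0 0xb6→b11/s1 MISS; vc=[]
#1 0xbe→b11/s1 L1-HIT; vc=[]
#2 0x58→b5/s1 MISS; vc=[11]
#3 0xbc→b11/s1 VC-HIT; vc=[5]
#4 0xba→b11/s1 L1-HIT; vc=[5]
#5 0xbd→b11/s1 L1-HIT; vc=[5]
#6 0xb2→b11/s1 L1-HIT; vc=[5]
#7 0xb9→b11/s1 L1-HIT; vc=[5]
#8 0x50→b5/s1 VC-HIT; vc=[11]
#9 0x59→b5/s1 L1-HIT; vc=[11]

OUTCOME = L1-HIT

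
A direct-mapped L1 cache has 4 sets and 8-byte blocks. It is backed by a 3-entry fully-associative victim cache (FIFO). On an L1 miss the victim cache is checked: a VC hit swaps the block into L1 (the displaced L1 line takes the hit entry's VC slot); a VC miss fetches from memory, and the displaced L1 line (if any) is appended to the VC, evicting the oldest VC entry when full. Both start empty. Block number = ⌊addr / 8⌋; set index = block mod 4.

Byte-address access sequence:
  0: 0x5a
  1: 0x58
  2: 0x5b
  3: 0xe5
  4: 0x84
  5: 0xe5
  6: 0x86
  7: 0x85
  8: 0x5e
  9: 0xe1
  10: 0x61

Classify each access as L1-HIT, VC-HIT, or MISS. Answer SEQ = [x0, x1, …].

SEQ = [MISS, L1-HIT, L1-HIT, MISS, MISS, VC-HIT, VC-HIT, L1-HIT, L1-HIT, VC-HIT, MISS]

  [0] addr=0x5a blk=11 s=3: MISS | VC []
  [1] addr=0x58 blk=11 s=3: L1-HIT | VC []
  [2] addr=0x5b blk=11 s=3: L1-HIT | VC []
  [3] addr=0xe5 blk=28 s=0: MISS | VC []
  [4] addr=0x84 blk=16 s=0: MISS | VC [28]
  [5] addr=0xe5 blk=28 s=0: VC-HIT | VC [16]
  [6] addr=0x86 blk=16 s=0: VC-HIT | VC [28]
  [7] addr=0x85 blk=16 s=0: L1-HIT | VC [28]
  [8] addr=0x5e blk=11 s=3: L1-HIT | VC [28]
  [9] addr=0xe1 blk=28 s=0: VC-HIT | VC [16]
  [10] addr=0x61 blk=12 s=0: MISS | VC [16, 28]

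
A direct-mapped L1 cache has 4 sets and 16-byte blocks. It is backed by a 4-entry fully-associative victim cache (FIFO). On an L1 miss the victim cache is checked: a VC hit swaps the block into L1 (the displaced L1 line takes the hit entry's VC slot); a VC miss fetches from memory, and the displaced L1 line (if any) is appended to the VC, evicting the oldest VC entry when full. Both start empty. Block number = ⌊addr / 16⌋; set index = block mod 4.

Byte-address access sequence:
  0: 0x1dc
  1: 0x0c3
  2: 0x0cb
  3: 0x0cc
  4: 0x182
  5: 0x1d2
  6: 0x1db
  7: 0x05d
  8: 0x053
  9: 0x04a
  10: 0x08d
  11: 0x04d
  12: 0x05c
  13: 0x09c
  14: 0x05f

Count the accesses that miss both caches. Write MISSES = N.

#0 0x1dc→b29/s1 MISS; vc=[]
#1 0xc3→b12/s0 MISS; vc=[]
#2 0xcb→b12/s0 L1-HIT; vc=[]
#3 0xcc→b12/s0 L1-HIT; vc=[]
#4 0x182→b24/s0 MISS; vc=[12]
#5 0x1d2→b29/s1 L1-HIT; vc=[12]
#6 0x1db→b29/s1 L1-HIT; vc=[12]
#7 0x5d→b5/s1 MISS; vc=[12,29]
#8 0x53→b5/s1 L1-HIT; vc=[12,29]
#9 0x4a→b4/s0 MISS; vc=[12,29,24]
#10 0x8d→b8/s0 MISS; vc=[12,29,24,4]
#11 0x4d→b4/s0 VC-HIT; vc=[12,29,24,8]
#12 0x5c→b5/s1 L1-HIT; vc=[12,29,24,8]
#13 0x9c→b9/s1 MISS; vc=[29,24,8,5]
#14 0x5f→b5/s1 VC-HIT; vc=[29,24,8,9]

MISSES = 7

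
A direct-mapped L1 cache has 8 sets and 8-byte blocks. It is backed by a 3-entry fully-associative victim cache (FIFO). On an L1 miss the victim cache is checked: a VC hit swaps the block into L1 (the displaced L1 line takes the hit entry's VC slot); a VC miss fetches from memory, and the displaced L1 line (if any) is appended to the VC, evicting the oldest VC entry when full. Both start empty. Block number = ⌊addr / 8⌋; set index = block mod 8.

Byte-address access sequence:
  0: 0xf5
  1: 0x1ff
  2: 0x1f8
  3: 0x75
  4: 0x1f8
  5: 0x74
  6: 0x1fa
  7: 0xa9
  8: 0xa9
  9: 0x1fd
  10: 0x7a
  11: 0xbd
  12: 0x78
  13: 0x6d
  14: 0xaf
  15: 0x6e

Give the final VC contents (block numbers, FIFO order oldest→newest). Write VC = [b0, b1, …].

#0 0xf5→b30/s6 MISS; vc=[]
#1 0x1ff→b63/s7 MISS; vc=[]
#2 0x1f8→b63/s7 L1-HIT; vc=[]
#3 0x75→b14/s6 MISS; vc=[30]
#4 0x1f8→b63/s7 L1-HIT; vc=[30]
#5 0x74→b14/s6 L1-HIT; vc=[30]
#6 0x1fa→b63/s7 L1-HIT; vc=[30]
#7 0xa9→b21/s5 MISS; vc=[30]
#8 0xa9→b21/s5 L1-HIT; vc=[30]
#9 0x1fd→b63/s7 L1-HIT; vc=[30]
#10 0x7a→b15/s7 MISS; vc=[30,63]
#11 0xbd→b23/s7 MISS; vc=[30,63,15]
#12 0x78→b15/s7 VC-HIT; vc=[30,63,23]
#13 0x6d→b13/s5 MISS; vc=[63,23,21]
#14 0xaf→b21/s5 VC-HIT; vc=[63,23,13]
#15 0x6e→b13/s5 VC-HIT; vc=[63,23,21]

VC = [63, 23, 21]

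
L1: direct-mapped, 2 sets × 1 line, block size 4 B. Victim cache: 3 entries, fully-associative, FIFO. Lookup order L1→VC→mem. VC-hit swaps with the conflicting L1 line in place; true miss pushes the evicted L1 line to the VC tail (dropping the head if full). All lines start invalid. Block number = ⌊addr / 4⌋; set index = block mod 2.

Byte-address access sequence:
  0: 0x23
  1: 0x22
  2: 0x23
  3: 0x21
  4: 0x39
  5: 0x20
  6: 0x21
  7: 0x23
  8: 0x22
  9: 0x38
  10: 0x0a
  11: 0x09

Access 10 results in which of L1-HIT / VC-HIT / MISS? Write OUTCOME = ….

  [0] addr=0x23 blk=8 s=0: MISS | VC []
  [1] addr=0x22 blk=8 s=0: L1-HIT | VC []
  [2] addr=0x23 blk=8 s=0: L1-HIT | VC []
  [3] addr=0x21 blk=8 s=0: L1-HIT | VC []
  [4] addr=0x39 blk=14 s=0: MISS | VC [8]
  [5] addr=0x20 blk=8 s=0: VC-HIT | VC [14]
  [6] addr=0x21 blk=8 s=0: L1-HIT | VC [14]
  [7] addr=0x23 blk=8 s=0: L1-HIT | VC [14]
  [8] addr=0x22 blk=8 s=0: L1-HIT | VC [14]
  [9] addr=0x38 blk=14 s=0: VC-HIT | VC [8]
  [10] addr=0xa blk=2 s=0: MISS | VC [8, 14]
  [11] addr=0x9 blk=2 s=0: L1-HIT | VC [8, 14]

OUTCOME = MISS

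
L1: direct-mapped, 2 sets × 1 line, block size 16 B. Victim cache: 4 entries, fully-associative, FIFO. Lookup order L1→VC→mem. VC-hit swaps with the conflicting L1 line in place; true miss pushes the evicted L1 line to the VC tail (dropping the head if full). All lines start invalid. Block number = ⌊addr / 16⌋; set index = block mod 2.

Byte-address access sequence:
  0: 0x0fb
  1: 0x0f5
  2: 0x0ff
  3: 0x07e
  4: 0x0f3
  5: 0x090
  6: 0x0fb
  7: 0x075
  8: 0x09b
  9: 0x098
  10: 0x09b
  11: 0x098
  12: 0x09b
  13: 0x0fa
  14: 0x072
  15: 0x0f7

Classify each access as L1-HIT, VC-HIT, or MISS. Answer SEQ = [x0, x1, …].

SEQ = [MISS, L1-HIT, L1-HIT, MISS, VC-HIT, MISS, VC-HIT, VC-HIT, VC-HIT, L1-HIT, L1-HIT, L1-HIT, L1-HIT, VC-HIT, VC-HIT, VC-HIT]

#0 0xfb→b15/s1 MISS; vc=[]
#1 0xf5→b15/s1 L1-HIT; vc=[]
#2 0xff→b15/s1 L1-HIT; vc=[]
#3 0x7e→b7/s1 MISS; vc=[15]
#4 0xf3→b15/s1 VC-HIT; vc=[7]
#5 0x90→b9/s1 MISS; vc=[7,15]
#6 0xfb→b15/s1 VC-HIT; vc=[7,9]
#7 0x75→b7/s1 VC-HIT; vc=[15,9]
#8 0x9b→b9/s1 VC-HIT; vc=[15,7]
#9 0x98→b9/s1 L1-HIT; vc=[15,7]
#10 0x9b→b9/s1 L1-HIT; vc=[15,7]
#11 0x98→b9/s1 L1-HIT; vc=[15,7]
#12 0x9b→b9/s1 L1-HIT; vc=[15,7]
#13 0xfa→b15/s1 VC-HIT; vc=[9,7]
#14 0x72→b7/s1 VC-HIT; vc=[9,15]
#15 0xf7→b15/s1 VC-HIT; vc=[9,7]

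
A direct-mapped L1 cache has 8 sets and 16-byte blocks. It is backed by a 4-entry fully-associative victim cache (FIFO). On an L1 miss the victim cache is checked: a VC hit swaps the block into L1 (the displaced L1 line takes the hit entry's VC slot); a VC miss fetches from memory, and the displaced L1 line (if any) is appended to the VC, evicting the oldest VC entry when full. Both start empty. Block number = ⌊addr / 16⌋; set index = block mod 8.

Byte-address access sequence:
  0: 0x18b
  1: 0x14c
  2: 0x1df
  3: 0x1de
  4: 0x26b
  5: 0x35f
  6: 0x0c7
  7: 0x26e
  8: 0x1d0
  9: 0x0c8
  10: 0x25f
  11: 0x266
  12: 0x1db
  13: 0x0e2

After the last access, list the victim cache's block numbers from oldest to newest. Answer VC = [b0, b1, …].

#0 0x18b→b24/s0 MISS; vc=[]
#1 0x14c→b20/s4 MISS; vc=[]
#2 0x1df→b29/s5 MISS; vc=[]
#3 0x1de→b29/s5 L1-HIT; vc=[]
#4 0x26b→b38/s6 MISS; vc=[]
#5 0x35f→b53/s5 MISS; vc=[29]
#6 0xc7→b12/s4 MISS; vc=[29,20]
#7 0x26e→b38/s6 L1-HIT; vc=[29,20]
#8 0x1d0→b29/s5 VC-HIT; vc=[53,20]
#9 0xc8→b12/s4 L1-HIT; vc=[53,20]
#10 0x25f→b37/s5 MISS; vc=[53,20,29]
#11 0x266→b38/s6 L1-HIT; vc=[53,20,29]
#12 0x1db→b29/s5 VC-HIT; vc=[53,20,37]
#13 0xe2→b14/s6 MISS; vc=[53,20,37,38]

VC = [53, 20, 37, 38]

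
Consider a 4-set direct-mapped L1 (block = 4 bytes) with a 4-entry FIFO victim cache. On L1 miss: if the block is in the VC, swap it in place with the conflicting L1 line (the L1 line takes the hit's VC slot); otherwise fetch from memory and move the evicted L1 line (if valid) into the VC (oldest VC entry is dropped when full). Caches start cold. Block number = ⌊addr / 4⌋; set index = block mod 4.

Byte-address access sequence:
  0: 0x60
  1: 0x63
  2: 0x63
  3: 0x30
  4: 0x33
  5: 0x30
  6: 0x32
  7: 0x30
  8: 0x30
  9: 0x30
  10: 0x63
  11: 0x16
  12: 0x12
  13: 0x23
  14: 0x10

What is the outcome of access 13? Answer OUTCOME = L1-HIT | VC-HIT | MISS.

0: 0x60 (blk 24, set 0) → MISS  vc=[]
1: 0x63 (blk 24, set 0) → L1-HIT  vc=[]
2: 0x63 (blk 24, set 0) → L1-HIT  vc=[]
3: 0x30 (blk 12, set 0) → MISS  vc=[24]
4: 0x33 (blk 12, set 0) → L1-HIT  vc=[24]
5: 0x30 (blk 12, set 0) → L1-HIT  vc=[24]
6: 0x32 (blk 12, set 0) → L1-HIT  vc=[24]
7: 0x30 (blk 12, set 0) → L1-HIT  vc=[24]
8: 0x30 (blk 12, set 0) → L1-HIT  vc=[24]
9: 0x30 (blk 12, set 0) → L1-HIT  vc=[24]
10: 0x63 (blk 24, set 0) → VC-HIT  vc=[12]
11: 0x16 (blk 5, set 1) → MISS  vc=[12]
12: 0x12 (blk 4, set 0) → MISS  vc=[12, 24]
13: 0x23 (blk 8, set 0) → MISS  vc=[12, 24, 4]
14: 0x10 (blk 4, set 0) → VC-HIT  vc=[12, 24, 8]

OUTCOME = MISS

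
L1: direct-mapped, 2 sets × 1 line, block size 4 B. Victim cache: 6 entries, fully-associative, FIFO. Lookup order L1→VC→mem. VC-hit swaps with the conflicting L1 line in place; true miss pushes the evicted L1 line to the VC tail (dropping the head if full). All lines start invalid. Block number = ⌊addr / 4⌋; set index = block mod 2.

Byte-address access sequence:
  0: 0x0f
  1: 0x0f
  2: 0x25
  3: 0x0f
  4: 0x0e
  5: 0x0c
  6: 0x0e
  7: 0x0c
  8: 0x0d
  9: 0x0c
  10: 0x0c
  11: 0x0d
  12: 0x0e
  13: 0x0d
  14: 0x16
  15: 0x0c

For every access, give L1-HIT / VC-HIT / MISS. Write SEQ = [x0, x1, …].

SEQ = [MISS, L1-HIT, MISS, VC-HIT, L1-HIT, L1-HIT, L1-HIT, L1-HIT, L1-HIT, L1-HIT, L1-HIT, L1-HIT, L1-HIT, L1-HIT, MISS, VC-HIT]

0: 0xf (blk 3, set 1) → MISS  vc=[]
1: 0xf (blk 3, set 1) → L1-HIT  vc=[]
2: 0x25 (blk 9, set 1) → MISS  vc=[3]
3: 0xf (blk 3, set 1) → VC-HIT  vc=[9]
4: 0xe (blk 3, set 1) → L1-HIT  vc=[9]
5: 0xc (blk 3, set 1) → L1-HIT  vc=[9]
6: 0xe (blk 3, set 1) → L1-HIT  vc=[9]
7: 0xc (blk 3, set 1) → L1-HIT  vc=[9]
8: 0xd (blk 3, set 1) → L1-HIT  vc=[9]
9: 0xc (blk 3, set 1) → L1-HIT  vc=[9]
10: 0xc (blk 3, set 1) → L1-HIT  vc=[9]
11: 0xd (blk 3, set 1) → L1-HIT  vc=[9]
12: 0xe (blk 3, set 1) → L1-HIT  vc=[9]
13: 0xd (blk 3, set 1) → L1-HIT  vc=[9]
14: 0x16 (blk 5, set 1) → MISS  vc=[9, 3]
15: 0xc (blk 3, set 1) → VC-HIT  vc=[9, 5]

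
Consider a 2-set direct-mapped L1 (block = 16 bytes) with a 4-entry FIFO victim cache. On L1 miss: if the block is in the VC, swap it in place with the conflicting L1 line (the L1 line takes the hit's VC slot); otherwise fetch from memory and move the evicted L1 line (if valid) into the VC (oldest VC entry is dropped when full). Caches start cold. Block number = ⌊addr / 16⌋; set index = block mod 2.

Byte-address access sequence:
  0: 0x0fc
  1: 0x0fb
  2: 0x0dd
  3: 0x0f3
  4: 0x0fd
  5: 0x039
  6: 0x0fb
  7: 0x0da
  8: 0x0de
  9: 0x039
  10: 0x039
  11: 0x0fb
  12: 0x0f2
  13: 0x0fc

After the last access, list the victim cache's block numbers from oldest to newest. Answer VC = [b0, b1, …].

0: 0xfc (blk 15, set 1) → MISS  vc=[]
1: 0xfb (blk 15, set 1) → L1-HIT  vc=[]
2: 0xdd (blk 13, set 1) → MISS  vc=[15]
3: 0xf3 (blk 15, set 1) → VC-HIT  vc=[13]
4: 0xfd (blk 15, set 1) → L1-HIT  vc=[13]
5: 0x39 (blk 3, set 1) → MISS  vc=[13, 15]
6: 0xfb (blk 15, set 1) → VC-HIT  vc=[13, 3]
7: 0xda (blk 13, set 1) → VC-HIT  vc=[15, 3]
8: 0xde (blk 13, set 1) → L1-HIT  vc=[15, 3]
9: 0x39 (blk 3, set 1) → VC-HIT  vc=[15, 13]
10: 0x39 (blk 3, set 1) → L1-HIT  vc=[15, 13]
11: 0xfb (blk 15, set 1) → VC-HIT  vc=[3, 13]
12: 0xf2 (blk 15, set 1) → L1-HIT  vc=[3, 13]
13: 0xfc (blk 15, set 1) → L1-HIT  vc=[3, 13]

VC = [3, 13]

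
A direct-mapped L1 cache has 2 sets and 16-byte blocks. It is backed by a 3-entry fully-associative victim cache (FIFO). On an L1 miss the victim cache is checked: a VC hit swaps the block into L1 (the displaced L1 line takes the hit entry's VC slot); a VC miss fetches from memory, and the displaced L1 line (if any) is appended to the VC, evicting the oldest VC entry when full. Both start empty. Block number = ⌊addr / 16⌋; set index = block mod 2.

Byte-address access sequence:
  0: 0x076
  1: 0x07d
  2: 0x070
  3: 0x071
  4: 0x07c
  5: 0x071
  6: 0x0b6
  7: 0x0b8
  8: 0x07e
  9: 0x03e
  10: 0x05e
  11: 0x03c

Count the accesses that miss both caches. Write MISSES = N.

  [0] addr=0x76 blk=7 s=1: MISS | VC []
  [1] addr=0x7d blk=7 s=1: L1-HIT | VC []
  [2] addr=0x70 blk=7 s=1: L1-HIT | VC []
  [3] addr=0x71 blk=7 s=1: L1-HIT | VC []
  [4] addr=0x7c blk=7 s=1: L1-HIT | VC []
  [5] addr=0x71 blk=7 s=1: L1-HIT | VC []
  [6] addr=0xb6 blk=11 s=1: MISS | VC [7]
  [7] addr=0xb8 blk=11 s=1: L1-HIT | VC [7]
  [8] addr=0x7e blk=7 s=1: VC-HIT | VC [11]
  [9] addr=0x3e blk=3 s=1: MISS | VC [11, 7]
  [10] addr=0x5e blk=5 s=1: MISS | VC [11, 7, 3]
  [11] addr=0x3c blk=3 s=1: VC-HIT | VC [11, 7, 5]

MISSES = 4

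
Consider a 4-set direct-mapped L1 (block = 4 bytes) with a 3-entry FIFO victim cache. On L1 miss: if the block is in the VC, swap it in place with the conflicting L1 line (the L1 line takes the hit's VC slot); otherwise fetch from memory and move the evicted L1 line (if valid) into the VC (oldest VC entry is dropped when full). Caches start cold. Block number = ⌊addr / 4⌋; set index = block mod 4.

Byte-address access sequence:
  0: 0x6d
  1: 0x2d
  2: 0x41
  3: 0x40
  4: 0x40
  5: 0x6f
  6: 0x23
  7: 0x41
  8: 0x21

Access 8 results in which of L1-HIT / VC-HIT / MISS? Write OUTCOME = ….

0: 0x6d (blk 27, set 3) → MISS  vc=[]
1: 0x2d (blk 11, set 3) → MISS  vc=[27]
2: 0x41 (blk 16, set 0) → MISS  vc=[27]
3: 0x40 (blk 16, set 0) → L1-HIT  vc=[27]
4: 0x40 (blk 16, set 0) → L1-HIT  vc=[27]
5: 0x6f (blk 27, set 3) → VC-HIT  vc=[11]
6: 0x23 (blk 8, set 0) → MISS  vc=[11, 16]
7: 0x41 (blk 16, set 0) → VC-HIT  vc=[11, 8]
8: 0x21 (blk 8, set 0) → VC-HIT  vc=[11, 16]

OUTCOME = VC-HIT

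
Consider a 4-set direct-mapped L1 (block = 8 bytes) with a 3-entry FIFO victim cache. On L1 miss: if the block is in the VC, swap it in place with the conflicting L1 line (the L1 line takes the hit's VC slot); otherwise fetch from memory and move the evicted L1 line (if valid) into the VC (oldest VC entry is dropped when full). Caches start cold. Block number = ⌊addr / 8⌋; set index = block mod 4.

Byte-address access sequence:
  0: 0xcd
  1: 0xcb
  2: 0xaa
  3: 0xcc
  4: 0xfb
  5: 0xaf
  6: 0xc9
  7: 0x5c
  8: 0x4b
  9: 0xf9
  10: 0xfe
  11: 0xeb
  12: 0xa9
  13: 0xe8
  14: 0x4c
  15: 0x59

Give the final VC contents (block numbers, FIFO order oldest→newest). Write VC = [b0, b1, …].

0: 0xcd (blk 25, set 1) → MISS  vc=[]
1: 0xcb (blk 25, set 1) → L1-HIT  vc=[]
2: 0xaa (blk 21, set 1) → MISS  vc=[25]
3: 0xcc (blk 25, set 1) → VC-HIT  vc=[21]
4: 0xfb (blk 31, set 3) → MISS  vc=[21]
5: 0xaf (blk 21, set 1) → VC-HIT  vc=[25]
6: 0xc9 (blk 25, set 1) → VC-HIT  vc=[21]
7: 0x5c (blk 11, set 3) → MISS  vc=[21, 31]
8: 0x4b (blk 9, set 1) → MISS  vc=[21, 31, 25]
9: 0xf9 (blk 31, set 3) → VC-HIT  vc=[21, 11, 25]
10: 0xfe (blk 31, set 3) → L1-HIT  vc=[21, 11, 25]
11: 0xeb (blk 29, set 1) → MISS  vc=[11, 25, 9]
12: 0xa9 (blk 21, set 1) → MISS  vc=[25, 9, 29]
13: 0xe8 (blk 29, set 1) → VC-HIT  vc=[25, 9, 21]
14: 0x4c (blk 9, set 1) → VC-HIT  vc=[25, 29, 21]
15: 0x59 (blk 11, set 3) → MISS  vc=[29, 21, 31]

VC = [29, 21, 31]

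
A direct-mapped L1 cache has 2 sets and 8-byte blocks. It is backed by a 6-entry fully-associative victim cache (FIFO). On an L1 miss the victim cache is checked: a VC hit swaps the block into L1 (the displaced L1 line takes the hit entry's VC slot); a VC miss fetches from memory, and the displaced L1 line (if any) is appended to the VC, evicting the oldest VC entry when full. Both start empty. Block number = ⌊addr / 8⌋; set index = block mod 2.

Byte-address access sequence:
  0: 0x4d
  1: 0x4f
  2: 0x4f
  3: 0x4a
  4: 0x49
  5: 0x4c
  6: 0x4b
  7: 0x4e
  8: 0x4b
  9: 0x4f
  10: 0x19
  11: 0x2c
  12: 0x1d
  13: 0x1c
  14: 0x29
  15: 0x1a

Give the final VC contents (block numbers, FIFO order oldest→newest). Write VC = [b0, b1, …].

VC = [9, 5]

#0 0x4d→b9/s1 MISS; vc=[]
#1 0x4f→b9/s1 L1-HIT; vc=[]
#2 0x4f→b9/s1 L1-HIT; vc=[]
#3 0x4a→b9/s1 L1-HIT; vc=[]
#4 0x49→b9/s1 L1-HIT; vc=[]
#5 0x4c→b9/s1 L1-HIT; vc=[]
#6 0x4b→b9/s1 L1-HIT; vc=[]
#7 0x4e→b9/s1 L1-HIT; vc=[]
#8 0x4b→b9/s1 L1-HIT; vc=[]
#9 0x4f→b9/s1 L1-HIT; vc=[]
#10 0x19→b3/s1 MISS; vc=[9]
#11 0x2c→b5/s1 MISS; vc=[9,3]
#12 0x1d→b3/s1 VC-HIT; vc=[9,5]
#13 0x1c→b3/s1 L1-HIT; vc=[9,5]
#14 0x29→b5/s1 VC-HIT; vc=[9,3]
#15 0x1a→b3/s1 VC-HIT; vc=[9,5]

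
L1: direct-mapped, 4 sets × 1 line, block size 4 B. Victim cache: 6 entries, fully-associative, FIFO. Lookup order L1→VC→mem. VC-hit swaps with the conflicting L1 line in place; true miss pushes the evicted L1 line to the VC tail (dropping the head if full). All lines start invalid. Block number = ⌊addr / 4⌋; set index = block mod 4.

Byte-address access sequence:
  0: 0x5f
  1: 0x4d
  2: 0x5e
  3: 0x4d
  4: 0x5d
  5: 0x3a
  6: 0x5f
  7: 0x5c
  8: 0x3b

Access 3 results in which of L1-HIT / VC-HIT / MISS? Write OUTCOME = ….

OUTCOME = VC-HIT

#0 0x5f→b23/s3 MISS; vc=[]
#1 0x4d→b19/s3 MISS; vc=[23]
#2 0x5e→b23/s3 VC-HIT; vc=[19]
#3 0x4d→b19/s3 VC-HIT; vc=[23]
#4 0x5d→b23/s3 VC-HIT; vc=[19]
#5 0x3a→b14/s2 MISS; vc=[19]
#6 0x5f→b23/s3 L1-HIT; vc=[19]
#7 0x5c→b23/s3 L1-HIT; vc=[19]
#8 0x3b→b14/s2 L1-HIT; vc=[19]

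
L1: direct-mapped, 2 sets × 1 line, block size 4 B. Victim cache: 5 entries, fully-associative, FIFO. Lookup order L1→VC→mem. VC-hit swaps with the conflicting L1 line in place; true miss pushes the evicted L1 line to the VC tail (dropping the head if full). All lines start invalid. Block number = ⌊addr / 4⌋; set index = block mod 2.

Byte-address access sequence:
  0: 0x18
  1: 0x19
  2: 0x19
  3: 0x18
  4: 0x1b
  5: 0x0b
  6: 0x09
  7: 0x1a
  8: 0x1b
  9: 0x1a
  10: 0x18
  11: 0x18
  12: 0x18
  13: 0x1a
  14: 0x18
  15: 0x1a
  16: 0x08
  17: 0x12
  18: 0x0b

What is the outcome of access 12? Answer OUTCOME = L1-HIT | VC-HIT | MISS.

#0 0x18→b6/s0 MISS; vc=[]
#1 0x19→b6/s0 L1-HIT; vc=[]
#2 0x19→b6/s0 L1-HIT; vc=[]
#3 0x18→b6/s0 L1-HIT; vc=[]
#4 0x1b→b6/s0 L1-HIT; vc=[]
#5 0xb→b2/s0 MISS; vc=[6]
#6 0x9→b2/s0 L1-HIT; vc=[6]
#7 0x1a→b6/s0 VC-HIT; vc=[2]
#8 0x1b→b6/s0 L1-HIT; vc=[2]
#9 0x1a→b6/s0 L1-HIT; vc=[2]
#10 0x18→b6/s0 L1-HIT; vc=[2]
#11 0x18→b6/s0 L1-HIT; vc=[2]
#12 0x18→b6/s0 L1-HIT; vc=[2]
#13 0x1a→b6/s0 L1-HIT; vc=[2]
#14 0x18→b6/s0 L1-HIT; vc=[2]
#15 0x1a→b6/s0 L1-HIT; vc=[2]
#16 0x8→b2/s0 VC-HIT; vc=[6]
#17 0x12→b4/s0 MISS; vc=[6,2]
#18 0xb→b2/s0 VC-HIT; vc=[6,4]

OUTCOME = L1-HIT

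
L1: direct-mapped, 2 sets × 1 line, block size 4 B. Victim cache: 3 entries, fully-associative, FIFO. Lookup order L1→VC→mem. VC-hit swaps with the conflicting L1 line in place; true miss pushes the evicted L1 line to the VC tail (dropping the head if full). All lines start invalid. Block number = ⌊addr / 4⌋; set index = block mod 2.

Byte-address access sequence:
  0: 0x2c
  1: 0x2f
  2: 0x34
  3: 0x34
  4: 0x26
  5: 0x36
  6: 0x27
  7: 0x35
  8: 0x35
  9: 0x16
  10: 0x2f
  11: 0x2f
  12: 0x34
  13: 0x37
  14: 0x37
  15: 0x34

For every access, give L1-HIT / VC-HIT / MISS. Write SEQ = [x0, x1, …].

0: 0x2c (blk 11, set 1) → MISS  vc=[]
1: 0x2f (blk 11, set 1) → L1-HIT  vc=[]
2: 0x34 (blk 13, set 1) → MISS  vc=[11]
3: 0x34 (blk 13, set 1) → L1-HIT  vc=[11]
4: 0x26 (blk 9, set 1) → MISS  vc=[11, 13]
5: 0x36 (blk 13, set 1) → VC-HIT  vc=[11, 9]
6: 0x27 (blk 9, set 1) → VC-HIT  vc=[11, 13]
7: 0x35 (blk 13, set 1) → VC-HIT  vc=[11, 9]
8: 0x35 (blk 13, set 1) → L1-HIT  vc=[11, 9]
9: 0x16 (blk 5, set 1) → MISS  vc=[11, 9, 13]
10: 0x2f (blk 11, set 1) → VC-HIT  vc=[5, 9, 13]
11: 0x2f (blk 11, set 1) → L1-HIT  vc=[5, 9, 13]
12: 0x34 (blk 13, set 1) → VC-HIT  vc=[5, 9, 11]
13: 0x37 (blk 13, set 1) → L1-HIT  vc=[5, 9, 11]
14: 0x37 (blk 13, set 1) → L1-HIT  vc=[5, 9, 11]
15: 0x34 (blk 13, set 1) → L1-HIT  vc=[5, 9, 11]

SEQ = [MISS, L1-HIT, MISS, L1-HIT, MISS, VC-HIT, VC-HIT, VC-HIT, L1-HIT, MISS, VC-HIT, L1-HIT, VC-HIT, L1-HIT, L1-HIT, L1-HIT]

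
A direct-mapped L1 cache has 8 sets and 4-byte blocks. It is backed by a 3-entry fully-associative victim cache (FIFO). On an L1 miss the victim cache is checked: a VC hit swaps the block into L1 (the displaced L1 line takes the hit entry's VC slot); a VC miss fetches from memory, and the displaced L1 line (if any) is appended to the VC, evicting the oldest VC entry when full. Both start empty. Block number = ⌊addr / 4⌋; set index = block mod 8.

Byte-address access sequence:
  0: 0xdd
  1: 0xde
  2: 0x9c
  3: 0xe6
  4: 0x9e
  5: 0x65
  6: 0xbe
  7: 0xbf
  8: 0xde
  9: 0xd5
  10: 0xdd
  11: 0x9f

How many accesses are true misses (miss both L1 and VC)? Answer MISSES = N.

MISSES = 6

#0 0xdd→b55/s7 MISS; vc=[]
#1 0xde→b55/s7 L1-HIT; vc=[]
#2 0x9c→b39/s7 MISS; vc=[55]
#3 0xe6→b57/s1 MISS; vc=[55]
#4 0x9e→b39/s7 L1-HIT; vc=[55]
#5 0x65→b25/s1 MISS; vc=[55,57]
#6 0xbe→b47/s7 MISS; vc=[55,57,39]
#7 0xbf→b47/s7 L1-HIT; vc=[55,57,39]
#8 0xde→b55/s7 VC-HIT; vc=[47,57,39]
#9 0xd5→b53/s5 MISS; vc=[47,57,39]
#10 0xdd→b55/s7 L1-HIT; vc=[47,57,39]
#11 0x9f→b39/s7 VC-HIT; vc=[47,57,55]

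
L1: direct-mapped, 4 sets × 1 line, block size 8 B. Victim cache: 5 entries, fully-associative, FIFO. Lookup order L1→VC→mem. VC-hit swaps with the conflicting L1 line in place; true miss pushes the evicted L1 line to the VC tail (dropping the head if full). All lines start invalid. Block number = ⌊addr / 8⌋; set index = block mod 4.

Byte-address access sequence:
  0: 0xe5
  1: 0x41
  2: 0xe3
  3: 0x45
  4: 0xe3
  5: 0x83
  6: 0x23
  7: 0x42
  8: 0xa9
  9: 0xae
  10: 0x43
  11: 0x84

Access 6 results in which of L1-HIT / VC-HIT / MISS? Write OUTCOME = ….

#0 0xe5→b28/s0 MISS; vc=[]
#1 0x41→b8/s0 MISS; vc=[28]
#2 0xe3→b28/s0 VC-HIT; vc=[8]
#3 0x45→b8/s0 VC-HIT; vc=[28]
#4 0xe3→b28/s0 VC-HIT; vc=[8]
#5 0x83→b16/s0 MISS; vc=[8,28]
#6 0x23→b4/s0 MISS; vc=[8,28,16]
#7 0x42→b8/s0 VC-HIT; vc=[4,28,16]
#8 0xa9→b21/s1 MISS; vc=[4,28,16]
#9 0xae→b21/s1 L1-HIT; vc=[4,28,16]
#10 0x43→b8/s0 L1-HIT; vc=[4,28,16]
#11 0x84→b16/s0 VC-HIT; vc=[4,28,8]

OUTCOME = MISS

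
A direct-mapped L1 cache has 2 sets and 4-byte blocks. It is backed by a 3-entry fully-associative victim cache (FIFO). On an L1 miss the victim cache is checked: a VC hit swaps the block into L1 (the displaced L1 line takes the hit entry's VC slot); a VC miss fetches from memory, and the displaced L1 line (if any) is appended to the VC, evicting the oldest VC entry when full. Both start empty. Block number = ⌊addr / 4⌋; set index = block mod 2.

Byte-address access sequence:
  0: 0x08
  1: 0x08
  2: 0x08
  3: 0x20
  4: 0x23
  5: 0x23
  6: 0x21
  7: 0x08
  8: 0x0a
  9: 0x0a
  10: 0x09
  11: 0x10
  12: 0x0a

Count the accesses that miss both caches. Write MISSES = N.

MISSES = 3

0: 0x8 (blk 2, set 0) → MISS  vc=[]
1: 0x8 (blk 2, set 0) → L1-HIT  vc=[]
2: 0x8 (blk 2, set 0) → L1-HIT  vc=[]
3: 0x20 (blk 8, set 0) → MISS  vc=[2]
4: 0x23 (blk 8, set 0) → L1-HIT  vc=[2]
5: 0x23 (blk 8, set 0) → L1-HIT  vc=[2]
6: 0x21 (blk 8, set 0) → L1-HIT  vc=[2]
7: 0x8 (blk 2, set 0) → VC-HIT  vc=[8]
8: 0xa (blk 2, set 0) → L1-HIT  vc=[8]
9: 0xa (blk 2, set 0) → L1-HIT  vc=[8]
10: 0x9 (blk 2, set 0) → L1-HIT  vc=[8]
11: 0x10 (blk 4, set 0) → MISS  vc=[8, 2]
12: 0xa (blk 2, set 0) → VC-HIT  vc=[8, 4]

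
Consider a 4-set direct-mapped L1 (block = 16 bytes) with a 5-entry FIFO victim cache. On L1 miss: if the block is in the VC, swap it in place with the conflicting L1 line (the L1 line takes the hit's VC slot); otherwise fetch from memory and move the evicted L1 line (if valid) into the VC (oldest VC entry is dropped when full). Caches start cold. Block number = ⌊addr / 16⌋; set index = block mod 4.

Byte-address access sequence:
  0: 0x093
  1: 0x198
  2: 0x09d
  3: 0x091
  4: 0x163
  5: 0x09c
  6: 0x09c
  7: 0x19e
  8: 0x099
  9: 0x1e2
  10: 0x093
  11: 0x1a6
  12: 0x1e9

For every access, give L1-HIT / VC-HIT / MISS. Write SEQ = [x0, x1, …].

0: 0x93 (blk 9, set 1) → MISS  vc=[]
1: 0x198 (blk 25, set 1) → MISS  vc=[9]
2: 0x9d (blk 9, set 1) → VC-HIT  vc=[25]
3: 0x91 (blk 9, set 1) → L1-HIT  vc=[25]
4: 0x163 (blk 22, set 2) → MISS  vc=[25]
5: 0x9c (blk 9, set 1) → L1-HIT  vc=[25]
6: 0x9c (blk 9, set 1) → L1-HIT  vc=[25]
7: 0x19e (blk 25, set 1) → VC-HIT  vc=[9]
8: 0x99 (blk 9, set 1) → VC-HIT  vc=[25]
9: 0x1e2 (blk 30, set 2) → MISS  vc=[25, 22]
10: 0x93 (blk 9, set 1) → L1-HIT  vc=[25, 22]
11: 0x1a6 (blk 26, set 2) → MISS  vc=[25, 22, 30]
12: 0x1e9 (blk 30, set 2) → VC-HIT  vc=[25, 22, 26]

SEQ = [MISS, MISS, VC-HIT, L1-HIT, MISS, L1-HIT, L1-HIT, VC-HIT, VC-HIT, MISS, L1-HIT, MISS, VC-HIT]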